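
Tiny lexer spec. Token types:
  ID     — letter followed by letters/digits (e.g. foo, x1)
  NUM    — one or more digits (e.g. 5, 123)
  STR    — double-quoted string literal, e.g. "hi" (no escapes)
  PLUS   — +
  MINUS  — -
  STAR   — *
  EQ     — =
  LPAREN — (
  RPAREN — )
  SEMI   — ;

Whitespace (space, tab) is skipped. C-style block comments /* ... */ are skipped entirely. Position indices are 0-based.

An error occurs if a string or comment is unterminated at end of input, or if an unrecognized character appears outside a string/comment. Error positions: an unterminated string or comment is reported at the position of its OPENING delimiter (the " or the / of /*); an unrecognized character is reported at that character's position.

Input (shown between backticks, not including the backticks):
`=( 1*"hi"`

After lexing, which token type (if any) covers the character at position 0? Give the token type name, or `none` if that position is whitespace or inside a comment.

Answer: EQ

Derivation:
pos=0: emit EQ '='
pos=1: emit LPAREN '('
pos=3: emit NUM '1' (now at pos=4)
pos=4: emit STAR '*'
pos=5: enter STRING mode
pos=5: emit STR "hi" (now at pos=9)
DONE. 5 tokens: [EQ, LPAREN, NUM, STAR, STR]
Position 0: char is '=' -> EQ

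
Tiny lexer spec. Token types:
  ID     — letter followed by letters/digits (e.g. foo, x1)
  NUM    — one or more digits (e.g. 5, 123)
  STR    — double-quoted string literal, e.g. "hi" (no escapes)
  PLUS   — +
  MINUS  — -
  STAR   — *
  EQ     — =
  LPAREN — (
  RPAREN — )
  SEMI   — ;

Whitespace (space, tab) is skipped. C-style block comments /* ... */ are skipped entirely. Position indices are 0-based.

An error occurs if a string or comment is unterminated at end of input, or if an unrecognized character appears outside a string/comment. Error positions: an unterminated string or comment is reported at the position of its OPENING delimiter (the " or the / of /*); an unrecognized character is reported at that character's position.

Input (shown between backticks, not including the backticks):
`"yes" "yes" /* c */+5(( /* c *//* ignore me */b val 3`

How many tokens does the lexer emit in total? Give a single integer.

Answer: 9

Derivation:
pos=0: enter STRING mode
pos=0: emit STR "yes" (now at pos=5)
pos=6: enter STRING mode
pos=6: emit STR "yes" (now at pos=11)
pos=12: enter COMMENT mode (saw '/*')
exit COMMENT mode (now at pos=19)
pos=19: emit PLUS '+'
pos=20: emit NUM '5' (now at pos=21)
pos=21: emit LPAREN '('
pos=22: emit LPAREN '('
pos=24: enter COMMENT mode (saw '/*')
exit COMMENT mode (now at pos=31)
pos=31: enter COMMENT mode (saw '/*')
exit COMMENT mode (now at pos=46)
pos=46: emit ID 'b' (now at pos=47)
pos=48: emit ID 'val' (now at pos=51)
pos=52: emit NUM '3' (now at pos=53)
DONE. 9 tokens: [STR, STR, PLUS, NUM, LPAREN, LPAREN, ID, ID, NUM]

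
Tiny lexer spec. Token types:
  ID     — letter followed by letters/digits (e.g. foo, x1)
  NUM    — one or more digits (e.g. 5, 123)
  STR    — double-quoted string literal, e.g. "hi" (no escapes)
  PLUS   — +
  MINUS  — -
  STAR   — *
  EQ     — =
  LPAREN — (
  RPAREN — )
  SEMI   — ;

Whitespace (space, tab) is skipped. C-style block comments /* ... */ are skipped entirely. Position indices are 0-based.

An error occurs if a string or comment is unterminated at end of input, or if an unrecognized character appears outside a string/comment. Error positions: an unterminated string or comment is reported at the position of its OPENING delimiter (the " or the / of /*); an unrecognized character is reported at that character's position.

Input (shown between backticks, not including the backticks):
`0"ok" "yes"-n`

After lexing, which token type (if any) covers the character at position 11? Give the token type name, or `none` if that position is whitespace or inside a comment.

Answer: MINUS

Derivation:
pos=0: emit NUM '0' (now at pos=1)
pos=1: enter STRING mode
pos=1: emit STR "ok" (now at pos=5)
pos=6: enter STRING mode
pos=6: emit STR "yes" (now at pos=11)
pos=11: emit MINUS '-'
pos=12: emit ID 'n' (now at pos=13)
DONE. 5 tokens: [NUM, STR, STR, MINUS, ID]
Position 11: char is '-' -> MINUS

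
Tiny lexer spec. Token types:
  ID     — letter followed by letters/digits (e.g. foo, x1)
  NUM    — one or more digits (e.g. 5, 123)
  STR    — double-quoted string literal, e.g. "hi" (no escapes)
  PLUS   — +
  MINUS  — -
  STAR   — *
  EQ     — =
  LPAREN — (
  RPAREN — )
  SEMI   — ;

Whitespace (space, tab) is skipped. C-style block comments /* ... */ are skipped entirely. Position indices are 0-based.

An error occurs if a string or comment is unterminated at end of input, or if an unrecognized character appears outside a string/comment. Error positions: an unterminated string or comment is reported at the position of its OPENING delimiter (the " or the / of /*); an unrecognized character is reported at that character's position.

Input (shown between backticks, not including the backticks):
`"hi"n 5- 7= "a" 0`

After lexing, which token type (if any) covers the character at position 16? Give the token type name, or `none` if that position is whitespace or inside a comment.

Answer: NUM

Derivation:
pos=0: enter STRING mode
pos=0: emit STR "hi" (now at pos=4)
pos=4: emit ID 'n' (now at pos=5)
pos=6: emit NUM '5' (now at pos=7)
pos=7: emit MINUS '-'
pos=9: emit NUM '7' (now at pos=10)
pos=10: emit EQ '='
pos=12: enter STRING mode
pos=12: emit STR "a" (now at pos=15)
pos=16: emit NUM '0' (now at pos=17)
DONE. 8 tokens: [STR, ID, NUM, MINUS, NUM, EQ, STR, NUM]
Position 16: char is '0' -> NUM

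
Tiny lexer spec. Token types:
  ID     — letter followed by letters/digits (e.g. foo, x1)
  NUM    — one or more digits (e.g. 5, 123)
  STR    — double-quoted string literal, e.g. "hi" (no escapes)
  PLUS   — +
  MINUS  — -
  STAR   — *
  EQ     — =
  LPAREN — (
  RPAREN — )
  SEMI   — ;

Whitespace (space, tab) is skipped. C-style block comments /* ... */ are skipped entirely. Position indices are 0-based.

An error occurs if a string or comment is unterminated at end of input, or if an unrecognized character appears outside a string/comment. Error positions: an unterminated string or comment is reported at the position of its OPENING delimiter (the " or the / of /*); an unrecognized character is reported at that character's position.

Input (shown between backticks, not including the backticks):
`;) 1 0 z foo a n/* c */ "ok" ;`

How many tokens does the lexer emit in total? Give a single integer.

pos=0: emit SEMI ';'
pos=1: emit RPAREN ')'
pos=3: emit NUM '1' (now at pos=4)
pos=5: emit NUM '0' (now at pos=6)
pos=7: emit ID 'z' (now at pos=8)
pos=9: emit ID 'foo' (now at pos=12)
pos=13: emit ID 'a' (now at pos=14)
pos=15: emit ID 'n' (now at pos=16)
pos=16: enter COMMENT mode (saw '/*')
exit COMMENT mode (now at pos=23)
pos=24: enter STRING mode
pos=24: emit STR "ok" (now at pos=28)
pos=29: emit SEMI ';'
DONE. 10 tokens: [SEMI, RPAREN, NUM, NUM, ID, ID, ID, ID, STR, SEMI]

Answer: 10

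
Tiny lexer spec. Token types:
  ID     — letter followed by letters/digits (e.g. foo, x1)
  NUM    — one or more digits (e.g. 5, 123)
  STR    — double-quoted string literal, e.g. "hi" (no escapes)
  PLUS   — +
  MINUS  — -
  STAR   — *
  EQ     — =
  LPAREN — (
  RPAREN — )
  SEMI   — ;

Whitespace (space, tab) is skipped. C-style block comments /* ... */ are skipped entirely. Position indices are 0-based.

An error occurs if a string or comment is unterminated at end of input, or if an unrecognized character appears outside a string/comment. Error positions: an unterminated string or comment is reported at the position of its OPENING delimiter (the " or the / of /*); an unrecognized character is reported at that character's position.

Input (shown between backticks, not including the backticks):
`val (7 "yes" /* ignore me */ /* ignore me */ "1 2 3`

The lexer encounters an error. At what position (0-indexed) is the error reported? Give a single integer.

Answer: 45

Derivation:
pos=0: emit ID 'val' (now at pos=3)
pos=4: emit LPAREN '('
pos=5: emit NUM '7' (now at pos=6)
pos=7: enter STRING mode
pos=7: emit STR "yes" (now at pos=12)
pos=13: enter COMMENT mode (saw '/*')
exit COMMENT mode (now at pos=28)
pos=29: enter COMMENT mode (saw '/*')
exit COMMENT mode (now at pos=44)
pos=45: enter STRING mode
pos=45: ERROR — unterminated string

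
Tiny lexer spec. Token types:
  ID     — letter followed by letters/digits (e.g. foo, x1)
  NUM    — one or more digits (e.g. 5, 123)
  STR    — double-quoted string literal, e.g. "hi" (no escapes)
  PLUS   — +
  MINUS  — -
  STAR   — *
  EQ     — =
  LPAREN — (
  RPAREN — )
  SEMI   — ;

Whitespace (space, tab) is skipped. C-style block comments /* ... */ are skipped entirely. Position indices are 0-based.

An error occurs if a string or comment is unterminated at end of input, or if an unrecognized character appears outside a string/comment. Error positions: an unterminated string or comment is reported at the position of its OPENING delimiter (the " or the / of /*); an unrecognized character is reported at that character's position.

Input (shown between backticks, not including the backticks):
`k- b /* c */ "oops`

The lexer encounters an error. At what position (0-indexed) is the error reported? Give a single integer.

pos=0: emit ID 'k' (now at pos=1)
pos=1: emit MINUS '-'
pos=3: emit ID 'b' (now at pos=4)
pos=5: enter COMMENT mode (saw '/*')
exit COMMENT mode (now at pos=12)
pos=13: enter STRING mode
pos=13: ERROR — unterminated string

Answer: 13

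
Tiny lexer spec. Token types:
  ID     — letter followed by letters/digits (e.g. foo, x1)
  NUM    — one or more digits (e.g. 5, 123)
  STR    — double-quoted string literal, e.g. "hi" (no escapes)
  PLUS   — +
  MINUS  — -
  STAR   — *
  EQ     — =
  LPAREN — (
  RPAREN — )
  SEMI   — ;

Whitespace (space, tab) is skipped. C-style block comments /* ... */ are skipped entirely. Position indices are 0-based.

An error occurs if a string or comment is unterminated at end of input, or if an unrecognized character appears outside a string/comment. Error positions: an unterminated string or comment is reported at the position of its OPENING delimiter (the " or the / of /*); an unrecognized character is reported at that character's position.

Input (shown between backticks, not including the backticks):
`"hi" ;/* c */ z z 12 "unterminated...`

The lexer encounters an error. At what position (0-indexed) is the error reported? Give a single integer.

pos=0: enter STRING mode
pos=0: emit STR "hi" (now at pos=4)
pos=5: emit SEMI ';'
pos=6: enter COMMENT mode (saw '/*')
exit COMMENT mode (now at pos=13)
pos=14: emit ID 'z' (now at pos=15)
pos=16: emit ID 'z' (now at pos=17)
pos=18: emit NUM '12' (now at pos=20)
pos=21: enter STRING mode
pos=21: ERROR — unterminated string

Answer: 21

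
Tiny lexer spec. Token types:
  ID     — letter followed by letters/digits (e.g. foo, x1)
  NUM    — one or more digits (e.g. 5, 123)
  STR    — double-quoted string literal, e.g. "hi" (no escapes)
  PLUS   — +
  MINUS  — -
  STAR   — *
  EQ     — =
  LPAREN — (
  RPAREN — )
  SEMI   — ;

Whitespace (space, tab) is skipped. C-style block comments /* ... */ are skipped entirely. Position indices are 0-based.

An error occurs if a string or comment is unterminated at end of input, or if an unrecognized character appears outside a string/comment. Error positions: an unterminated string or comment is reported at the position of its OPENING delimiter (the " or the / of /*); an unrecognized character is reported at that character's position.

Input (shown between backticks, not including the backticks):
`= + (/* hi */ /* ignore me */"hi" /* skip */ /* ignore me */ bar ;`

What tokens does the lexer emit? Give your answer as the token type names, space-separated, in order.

pos=0: emit EQ '='
pos=2: emit PLUS '+'
pos=4: emit LPAREN '('
pos=5: enter COMMENT mode (saw '/*')
exit COMMENT mode (now at pos=13)
pos=14: enter COMMENT mode (saw '/*')
exit COMMENT mode (now at pos=29)
pos=29: enter STRING mode
pos=29: emit STR "hi" (now at pos=33)
pos=34: enter COMMENT mode (saw '/*')
exit COMMENT mode (now at pos=44)
pos=45: enter COMMENT mode (saw '/*')
exit COMMENT mode (now at pos=60)
pos=61: emit ID 'bar' (now at pos=64)
pos=65: emit SEMI ';'
DONE. 6 tokens: [EQ, PLUS, LPAREN, STR, ID, SEMI]

Answer: EQ PLUS LPAREN STR ID SEMI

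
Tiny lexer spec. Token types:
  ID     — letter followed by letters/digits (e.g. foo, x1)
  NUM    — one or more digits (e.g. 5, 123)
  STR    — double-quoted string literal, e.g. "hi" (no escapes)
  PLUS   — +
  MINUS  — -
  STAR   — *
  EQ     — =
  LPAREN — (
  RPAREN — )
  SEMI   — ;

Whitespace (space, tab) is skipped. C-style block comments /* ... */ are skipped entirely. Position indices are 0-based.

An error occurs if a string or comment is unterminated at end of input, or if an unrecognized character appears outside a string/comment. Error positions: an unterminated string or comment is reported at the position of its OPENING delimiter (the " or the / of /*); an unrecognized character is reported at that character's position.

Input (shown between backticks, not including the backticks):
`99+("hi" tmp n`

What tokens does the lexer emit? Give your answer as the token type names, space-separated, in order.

Answer: NUM PLUS LPAREN STR ID ID

Derivation:
pos=0: emit NUM '99' (now at pos=2)
pos=2: emit PLUS '+'
pos=3: emit LPAREN '('
pos=4: enter STRING mode
pos=4: emit STR "hi" (now at pos=8)
pos=9: emit ID 'tmp' (now at pos=12)
pos=13: emit ID 'n' (now at pos=14)
DONE. 6 tokens: [NUM, PLUS, LPAREN, STR, ID, ID]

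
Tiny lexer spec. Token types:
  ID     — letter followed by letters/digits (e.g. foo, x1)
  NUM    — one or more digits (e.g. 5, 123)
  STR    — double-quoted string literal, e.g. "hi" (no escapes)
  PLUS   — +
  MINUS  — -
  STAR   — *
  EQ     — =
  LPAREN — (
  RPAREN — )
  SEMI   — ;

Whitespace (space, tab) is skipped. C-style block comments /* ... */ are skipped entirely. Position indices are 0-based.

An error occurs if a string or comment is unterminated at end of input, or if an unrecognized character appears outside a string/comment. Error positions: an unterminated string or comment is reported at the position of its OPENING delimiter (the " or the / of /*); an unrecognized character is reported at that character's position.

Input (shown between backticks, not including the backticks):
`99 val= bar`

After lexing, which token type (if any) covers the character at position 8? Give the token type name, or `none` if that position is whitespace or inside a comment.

Answer: ID

Derivation:
pos=0: emit NUM '99' (now at pos=2)
pos=3: emit ID 'val' (now at pos=6)
pos=6: emit EQ '='
pos=8: emit ID 'bar' (now at pos=11)
DONE. 4 tokens: [NUM, ID, EQ, ID]
Position 8: char is 'b' -> ID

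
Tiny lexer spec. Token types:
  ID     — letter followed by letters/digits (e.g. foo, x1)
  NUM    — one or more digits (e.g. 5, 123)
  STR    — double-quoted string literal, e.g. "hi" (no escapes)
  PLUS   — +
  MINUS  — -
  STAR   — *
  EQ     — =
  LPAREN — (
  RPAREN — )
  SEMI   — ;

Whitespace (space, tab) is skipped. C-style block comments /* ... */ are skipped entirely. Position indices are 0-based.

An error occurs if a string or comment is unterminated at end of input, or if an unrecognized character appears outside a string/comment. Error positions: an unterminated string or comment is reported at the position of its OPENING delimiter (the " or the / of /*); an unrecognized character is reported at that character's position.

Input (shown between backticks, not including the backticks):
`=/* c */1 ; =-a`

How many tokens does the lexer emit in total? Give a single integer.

Answer: 6

Derivation:
pos=0: emit EQ '='
pos=1: enter COMMENT mode (saw '/*')
exit COMMENT mode (now at pos=8)
pos=8: emit NUM '1' (now at pos=9)
pos=10: emit SEMI ';'
pos=12: emit EQ '='
pos=13: emit MINUS '-'
pos=14: emit ID 'a' (now at pos=15)
DONE. 6 tokens: [EQ, NUM, SEMI, EQ, MINUS, ID]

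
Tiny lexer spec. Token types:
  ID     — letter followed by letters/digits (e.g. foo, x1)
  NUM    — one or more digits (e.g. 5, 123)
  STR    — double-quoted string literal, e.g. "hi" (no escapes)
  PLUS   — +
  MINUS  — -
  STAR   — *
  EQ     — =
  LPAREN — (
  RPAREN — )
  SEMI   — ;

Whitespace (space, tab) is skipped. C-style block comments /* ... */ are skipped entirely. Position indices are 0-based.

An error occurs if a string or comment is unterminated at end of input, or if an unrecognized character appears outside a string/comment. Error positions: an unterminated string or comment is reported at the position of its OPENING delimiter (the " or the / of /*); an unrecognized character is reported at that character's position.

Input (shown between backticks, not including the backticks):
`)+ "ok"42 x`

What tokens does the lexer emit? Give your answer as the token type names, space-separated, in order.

Answer: RPAREN PLUS STR NUM ID

Derivation:
pos=0: emit RPAREN ')'
pos=1: emit PLUS '+'
pos=3: enter STRING mode
pos=3: emit STR "ok" (now at pos=7)
pos=7: emit NUM '42' (now at pos=9)
pos=10: emit ID 'x' (now at pos=11)
DONE. 5 tokens: [RPAREN, PLUS, STR, NUM, ID]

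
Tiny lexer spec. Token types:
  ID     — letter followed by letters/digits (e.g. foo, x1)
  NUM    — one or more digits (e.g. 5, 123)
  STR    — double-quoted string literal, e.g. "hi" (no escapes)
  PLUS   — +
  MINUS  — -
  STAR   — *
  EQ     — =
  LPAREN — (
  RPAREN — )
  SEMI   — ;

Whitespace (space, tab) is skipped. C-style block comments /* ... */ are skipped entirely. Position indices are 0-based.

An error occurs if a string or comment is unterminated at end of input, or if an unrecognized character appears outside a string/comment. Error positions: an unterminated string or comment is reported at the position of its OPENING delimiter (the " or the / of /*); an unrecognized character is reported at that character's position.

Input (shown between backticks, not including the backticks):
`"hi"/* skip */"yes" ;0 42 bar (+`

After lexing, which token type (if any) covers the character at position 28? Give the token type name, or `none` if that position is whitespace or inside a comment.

pos=0: enter STRING mode
pos=0: emit STR "hi" (now at pos=4)
pos=4: enter COMMENT mode (saw '/*')
exit COMMENT mode (now at pos=14)
pos=14: enter STRING mode
pos=14: emit STR "yes" (now at pos=19)
pos=20: emit SEMI ';'
pos=21: emit NUM '0' (now at pos=22)
pos=23: emit NUM '42' (now at pos=25)
pos=26: emit ID 'bar' (now at pos=29)
pos=30: emit LPAREN '('
pos=31: emit PLUS '+'
DONE. 8 tokens: [STR, STR, SEMI, NUM, NUM, ID, LPAREN, PLUS]
Position 28: char is 'r' -> ID

Answer: ID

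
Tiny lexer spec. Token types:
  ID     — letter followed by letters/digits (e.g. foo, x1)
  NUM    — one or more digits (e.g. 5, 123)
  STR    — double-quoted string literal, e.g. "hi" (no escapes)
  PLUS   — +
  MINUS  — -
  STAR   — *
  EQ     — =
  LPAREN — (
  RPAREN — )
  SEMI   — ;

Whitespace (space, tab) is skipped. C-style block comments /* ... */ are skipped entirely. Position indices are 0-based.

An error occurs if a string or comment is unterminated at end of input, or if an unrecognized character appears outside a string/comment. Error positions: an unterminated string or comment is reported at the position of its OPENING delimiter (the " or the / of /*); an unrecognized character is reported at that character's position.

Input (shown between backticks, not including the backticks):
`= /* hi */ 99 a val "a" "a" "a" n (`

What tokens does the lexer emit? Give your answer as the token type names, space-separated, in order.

pos=0: emit EQ '='
pos=2: enter COMMENT mode (saw '/*')
exit COMMENT mode (now at pos=10)
pos=11: emit NUM '99' (now at pos=13)
pos=14: emit ID 'a' (now at pos=15)
pos=16: emit ID 'val' (now at pos=19)
pos=20: enter STRING mode
pos=20: emit STR "a" (now at pos=23)
pos=24: enter STRING mode
pos=24: emit STR "a" (now at pos=27)
pos=28: enter STRING mode
pos=28: emit STR "a" (now at pos=31)
pos=32: emit ID 'n' (now at pos=33)
pos=34: emit LPAREN '('
DONE. 9 tokens: [EQ, NUM, ID, ID, STR, STR, STR, ID, LPAREN]

Answer: EQ NUM ID ID STR STR STR ID LPAREN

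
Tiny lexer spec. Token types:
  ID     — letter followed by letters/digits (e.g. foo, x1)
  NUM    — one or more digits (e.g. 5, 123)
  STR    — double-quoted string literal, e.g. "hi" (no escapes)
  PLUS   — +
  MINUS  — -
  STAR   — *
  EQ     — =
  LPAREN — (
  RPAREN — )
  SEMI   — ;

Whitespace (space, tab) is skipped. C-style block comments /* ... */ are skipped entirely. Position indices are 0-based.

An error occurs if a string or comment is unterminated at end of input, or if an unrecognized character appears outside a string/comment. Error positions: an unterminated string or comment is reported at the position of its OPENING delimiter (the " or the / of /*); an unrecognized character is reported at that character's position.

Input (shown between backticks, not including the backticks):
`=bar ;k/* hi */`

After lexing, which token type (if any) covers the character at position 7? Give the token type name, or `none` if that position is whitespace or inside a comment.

Answer: none

Derivation:
pos=0: emit EQ '='
pos=1: emit ID 'bar' (now at pos=4)
pos=5: emit SEMI ';'
pos=6: emit ID 'k' (now at pos=7)
pos=7: enter COMMENT mode (saw '/*')
exit COMMENT mode (now at pos=15)
DONE. 4 tokens: [EQ, ID, SEMI, ID]
Position 7: char is '/' -> none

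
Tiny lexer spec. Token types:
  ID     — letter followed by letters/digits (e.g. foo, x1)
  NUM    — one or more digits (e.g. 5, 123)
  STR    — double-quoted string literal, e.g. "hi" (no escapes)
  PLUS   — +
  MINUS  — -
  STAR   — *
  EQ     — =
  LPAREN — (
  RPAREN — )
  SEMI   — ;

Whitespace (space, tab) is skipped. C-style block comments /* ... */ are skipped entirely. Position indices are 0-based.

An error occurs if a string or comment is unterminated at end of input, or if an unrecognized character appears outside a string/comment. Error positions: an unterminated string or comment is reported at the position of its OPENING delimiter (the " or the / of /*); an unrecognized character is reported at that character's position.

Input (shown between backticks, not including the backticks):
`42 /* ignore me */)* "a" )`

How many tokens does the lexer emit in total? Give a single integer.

pos=0: emit NUM '42' (now at pos=2)
pos=3: enter COMMENT mode (saw '/*')
exit COMMENT mode (now at pos=18)
pos=18: emit RPAREN ')'
pos=19: emit STAR '*'
pos=21: enter STRING mode
pos=21: emit STR "a" (now at pos=24)
pos=25: emit RPAREN ')'
DONE. 5 tokens: [NUM, RPAREN, STAR, STR, RPAREN]

Answer: 5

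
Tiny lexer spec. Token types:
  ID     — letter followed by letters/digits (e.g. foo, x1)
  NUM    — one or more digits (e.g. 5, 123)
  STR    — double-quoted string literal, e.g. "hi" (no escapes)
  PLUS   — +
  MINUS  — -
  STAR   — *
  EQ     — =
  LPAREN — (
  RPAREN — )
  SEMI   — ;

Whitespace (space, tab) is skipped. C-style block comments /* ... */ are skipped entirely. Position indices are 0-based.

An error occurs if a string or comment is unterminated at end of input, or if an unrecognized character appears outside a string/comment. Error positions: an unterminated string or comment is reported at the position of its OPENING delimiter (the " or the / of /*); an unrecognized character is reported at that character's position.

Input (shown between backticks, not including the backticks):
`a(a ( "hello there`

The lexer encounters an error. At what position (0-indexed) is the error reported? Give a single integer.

Answer: 6

Derivation:
pos=0: emit ID 'a' (now at pos=1)
pos=1: emit LPAREN '('
pos=2: emit ID 'a' (now at pos=3)
pos=4: emit LPAREN '('
pos=6: enter STRING mode
pos=6: ERROR — unterminated string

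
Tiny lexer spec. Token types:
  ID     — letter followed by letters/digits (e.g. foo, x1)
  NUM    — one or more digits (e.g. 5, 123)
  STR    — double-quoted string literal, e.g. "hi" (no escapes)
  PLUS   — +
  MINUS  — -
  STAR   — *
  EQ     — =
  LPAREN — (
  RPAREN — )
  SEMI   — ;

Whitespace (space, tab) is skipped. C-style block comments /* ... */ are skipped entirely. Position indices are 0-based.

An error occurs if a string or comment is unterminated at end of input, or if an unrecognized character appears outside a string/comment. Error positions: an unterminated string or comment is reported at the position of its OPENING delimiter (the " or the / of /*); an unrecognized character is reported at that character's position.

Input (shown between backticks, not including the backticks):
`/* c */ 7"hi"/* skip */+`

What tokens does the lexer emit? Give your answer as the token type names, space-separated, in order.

Answer: NUM STR PLUS

Derivation:
pos=0: enter COMMENT mode (saw '/*')
exit COMMENT mode (now at pos=7)
pos=8: emit NUM '7' (now at pos=9)
pos=9: enter STRING mode
pos=9: emit STR "hi" (now at pos=13)
pos=13: enter COMMENT mode (saw '/*')
exit COMMENT mode (now at pos=23)
pos=23: emit PLUS '+'
DONE. 3 tokens: [NUM, STR, PLUS]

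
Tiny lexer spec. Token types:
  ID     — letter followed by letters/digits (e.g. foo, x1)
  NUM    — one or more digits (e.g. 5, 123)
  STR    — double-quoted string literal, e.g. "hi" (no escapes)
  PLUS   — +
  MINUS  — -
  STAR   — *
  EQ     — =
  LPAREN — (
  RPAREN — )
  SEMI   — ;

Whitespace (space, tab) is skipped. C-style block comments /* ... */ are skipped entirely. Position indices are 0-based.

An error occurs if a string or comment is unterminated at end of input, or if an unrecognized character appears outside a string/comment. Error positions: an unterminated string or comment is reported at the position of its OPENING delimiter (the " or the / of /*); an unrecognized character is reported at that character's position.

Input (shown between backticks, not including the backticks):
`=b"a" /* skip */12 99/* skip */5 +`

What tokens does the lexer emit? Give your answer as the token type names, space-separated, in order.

pos=0: emit EQ '='
pos=1: emit ID 'b' (now at pos=2)
pos=2: enter STRING mode
pos=2: emit STR "a" (now at pos=5)
pos=6: enter COMMENT mode (saw '/*')
exit COMMENT mode (now at pos=16)
pos=16: emit NUM '12' (now at pos=18)
pos=19: emit NUM '99' (now at pos=21)
pos=21: enter COMMENT mode (saw '/*')
exit COMMENT mode (now at pos=31)
pos=31: emit NUM '5' (now at pos=32)
pos=33: emit PLUS '+'
DONE. 7 tokens: [EQ, ID, STR, NUM, NUM, NUM, PLUS]

Answer: EQ ID STR NUM NUM NUM PLUS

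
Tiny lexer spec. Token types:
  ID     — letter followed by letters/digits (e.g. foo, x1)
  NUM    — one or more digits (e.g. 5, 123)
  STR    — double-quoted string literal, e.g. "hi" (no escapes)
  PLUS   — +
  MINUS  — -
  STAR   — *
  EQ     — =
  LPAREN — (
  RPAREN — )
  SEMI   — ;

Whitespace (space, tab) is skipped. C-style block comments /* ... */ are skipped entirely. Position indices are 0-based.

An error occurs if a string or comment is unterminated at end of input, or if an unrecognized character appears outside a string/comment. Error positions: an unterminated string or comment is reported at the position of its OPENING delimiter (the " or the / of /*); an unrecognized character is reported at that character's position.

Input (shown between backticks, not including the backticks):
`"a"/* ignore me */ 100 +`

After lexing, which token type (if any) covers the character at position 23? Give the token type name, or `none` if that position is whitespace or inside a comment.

Answer: PLUS

Derivation:
pos=0: enter STRING mode
pos=0: emit STR "a" (now at pos=3)
pos=3: enter COMMENT mode (saw '/*')
exit COMMENT mode (now at pos=18)
pos=19: emit NUM '100' (now at pos=22)
pos=23: emit PLUS '+'
DONE. 3 tokens: [STR, NUM, PLUS]
Position 23: char is '+' -> PLUS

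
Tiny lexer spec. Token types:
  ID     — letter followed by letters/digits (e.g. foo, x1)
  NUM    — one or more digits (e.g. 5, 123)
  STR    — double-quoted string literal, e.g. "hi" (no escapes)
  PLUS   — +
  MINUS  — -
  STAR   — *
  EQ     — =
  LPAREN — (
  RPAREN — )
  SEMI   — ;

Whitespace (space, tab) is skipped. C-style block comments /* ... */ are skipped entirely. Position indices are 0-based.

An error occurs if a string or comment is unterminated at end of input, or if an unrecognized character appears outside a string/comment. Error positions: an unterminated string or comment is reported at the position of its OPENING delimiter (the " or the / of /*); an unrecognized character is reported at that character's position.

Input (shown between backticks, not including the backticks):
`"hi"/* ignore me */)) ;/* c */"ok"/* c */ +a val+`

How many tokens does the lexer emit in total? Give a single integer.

pos=0: enter STRING mode
pos=0: emit STR "hi" (now at pos=4)
pos=4: enter COMMENT mode (saw '/*')
exit COMMENT mode (now at pos=19)
pos=19: emit RPAREN ')'
pos=20: emit RPAREN ')'
pos=22: emit SEMI ';'
pos=23: enter COMMENT mode (saw '/*')
exit COMMENT mode (now at pos=30)
pos=30: enter STRING mode
pos=30: emit STR "ok" (now at pos=34)
pos=34: enter COMMENT mode (saw '/*')
exit COMMENT mode (now at pos=41)
pos=42: emit PLUS '+'
pos=43: emit ID 'a' (now at pos=44)
pos=45: emit ID 'val' (now at pos=48)
pos=48: emit PLUS '+'
DONE. 9 tokens: [STR, RPAREN, RPAREN, SEMI, STR, PLUS, ID, ID, PLUS]

Answer: 9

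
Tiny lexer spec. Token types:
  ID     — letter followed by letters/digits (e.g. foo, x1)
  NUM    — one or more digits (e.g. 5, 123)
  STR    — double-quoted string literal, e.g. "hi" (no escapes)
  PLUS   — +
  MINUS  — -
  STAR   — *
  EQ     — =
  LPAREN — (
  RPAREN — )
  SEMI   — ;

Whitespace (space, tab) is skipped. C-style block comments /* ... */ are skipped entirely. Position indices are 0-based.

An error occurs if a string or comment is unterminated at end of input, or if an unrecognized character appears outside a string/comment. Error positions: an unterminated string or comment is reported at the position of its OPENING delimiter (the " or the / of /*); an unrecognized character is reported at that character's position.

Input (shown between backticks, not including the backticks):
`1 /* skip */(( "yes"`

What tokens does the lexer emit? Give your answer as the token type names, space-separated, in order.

Answer: NUM LPAREN LPAREN STR

Derivation:
pos=0: emit NUM '1' (now at pos=1)
pos=2: enter COMMENT mode (saw '/*')
exit COMMENT mode (now at pos=12)
pos=12: emit LPAREN '('
pos=13: emit LPAREN '('
pos=15: enter STRING mode
pos=15: emit STR "yes" (now at pos=20)
DONE. 4 tokens: [NUM, LPAREN, LPAREN, STR]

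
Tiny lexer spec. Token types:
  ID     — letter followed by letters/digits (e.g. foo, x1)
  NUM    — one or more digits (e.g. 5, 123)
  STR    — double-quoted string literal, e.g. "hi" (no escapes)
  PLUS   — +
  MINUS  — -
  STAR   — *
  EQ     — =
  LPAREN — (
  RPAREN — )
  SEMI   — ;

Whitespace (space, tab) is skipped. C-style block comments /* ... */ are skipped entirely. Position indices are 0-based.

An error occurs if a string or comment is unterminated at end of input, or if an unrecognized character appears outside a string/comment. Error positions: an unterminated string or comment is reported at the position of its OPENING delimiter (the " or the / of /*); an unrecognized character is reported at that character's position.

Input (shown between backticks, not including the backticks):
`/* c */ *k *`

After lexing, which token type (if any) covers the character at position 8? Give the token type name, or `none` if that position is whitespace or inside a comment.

pos=0: enter COMMENT mode (saw '/*')
exit COMMENT mode (now at pos=7)
pos=8: emit STAR '*'
pos=9: emit ID 'k' (now at pos=10)
pos=11: emit STAR '*'
DONE. 3 tokens: [STAR, ID, STAR]
Position 8: char is '*' -> STAR

Answer: STAR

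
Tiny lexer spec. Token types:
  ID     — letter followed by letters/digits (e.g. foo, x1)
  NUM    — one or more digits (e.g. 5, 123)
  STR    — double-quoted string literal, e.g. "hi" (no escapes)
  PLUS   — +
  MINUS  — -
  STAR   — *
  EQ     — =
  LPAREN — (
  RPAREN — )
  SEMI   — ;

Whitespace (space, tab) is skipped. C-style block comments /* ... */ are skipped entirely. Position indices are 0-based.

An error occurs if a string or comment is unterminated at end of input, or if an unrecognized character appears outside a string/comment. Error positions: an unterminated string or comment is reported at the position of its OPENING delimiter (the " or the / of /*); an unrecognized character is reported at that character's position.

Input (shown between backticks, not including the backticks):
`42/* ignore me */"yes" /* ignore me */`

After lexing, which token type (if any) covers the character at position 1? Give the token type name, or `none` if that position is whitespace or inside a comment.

pos=0: emit NUM '42' (now at pos=2)
pos=2: enter COMMENT mode (saw '/*')
exit COMMENT mode (now at pos=17)
pos=17: enter STRING mode
pos=17: emit STR "yes" (now at pos=22)
pos=23: enter COMMENT mode (saw '/*')
exit COMMENT mode (now at pos=38)
DONE. 2 tokens: [NUM, STR]
Position 1: char is '2' -> NUM

Answer: NUM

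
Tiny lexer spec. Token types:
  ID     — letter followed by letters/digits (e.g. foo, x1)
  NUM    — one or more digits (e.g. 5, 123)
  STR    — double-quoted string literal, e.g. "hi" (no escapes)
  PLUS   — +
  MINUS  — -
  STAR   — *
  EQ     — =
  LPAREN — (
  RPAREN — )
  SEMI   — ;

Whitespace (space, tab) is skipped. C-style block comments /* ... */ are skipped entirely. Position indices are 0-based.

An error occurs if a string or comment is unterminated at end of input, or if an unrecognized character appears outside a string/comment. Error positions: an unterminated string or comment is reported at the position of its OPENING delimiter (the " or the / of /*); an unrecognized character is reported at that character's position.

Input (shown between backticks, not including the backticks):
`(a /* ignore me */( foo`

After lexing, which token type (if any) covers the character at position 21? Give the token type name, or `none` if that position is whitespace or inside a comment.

pos=0: emit LPAREN '('
pos=1: emit ID 'a' (now at pos=2)
pos=3: enter COMMENT mode (saw '/*')
exit COMMENT mode (now at pos=18)
pos=18: emit LPAREN '('
pos=20: emit ID 'foo' (now at pos=23)
DONE. 4 tokens: [LPAREN, ID, LPAREN, ID]
Position 21: char is 'o' -> ID

Answer: ID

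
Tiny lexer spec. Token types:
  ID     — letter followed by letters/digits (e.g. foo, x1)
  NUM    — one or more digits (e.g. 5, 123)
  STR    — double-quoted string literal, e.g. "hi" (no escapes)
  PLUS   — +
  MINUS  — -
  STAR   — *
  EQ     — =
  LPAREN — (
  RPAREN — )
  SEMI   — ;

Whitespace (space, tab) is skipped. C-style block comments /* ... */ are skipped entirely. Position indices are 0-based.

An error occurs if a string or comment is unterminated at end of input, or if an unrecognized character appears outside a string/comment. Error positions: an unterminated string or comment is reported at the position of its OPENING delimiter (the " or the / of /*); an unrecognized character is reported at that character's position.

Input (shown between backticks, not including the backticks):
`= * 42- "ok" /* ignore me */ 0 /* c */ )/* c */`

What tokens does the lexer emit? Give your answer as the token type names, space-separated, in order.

Answer: EQ STAR NUM MINUS STR NUM RPAREN

Derivation:
pos=0: emit EQ '='
pos=2: emit STAR '*'
pos=4: emit NUM '42' (now at pos=6)
pos=6: emit MINUS '-'
pos=8: enter STRING mode
pos=8: emit STR "ok" (now at pos=12)
pos=13: enter COMMENT mode (saw '/*')
exit COMMENT mode (now at pos=28)
pos=29: emit NUM '0' (now at pos=30)
pos=31: enter COMMENT mode (saw '/*')
exit COMMENT mode (now at pos=38)
pos=39: emit RPAREN ')'
pos=40: enter COMMENT mode (saw '/*')
exit COMMENT mode (now at pos=47)
DONE. 7 tokens: [EQ, STAR, NUM, MINUS, STR, NUM, RPAREN]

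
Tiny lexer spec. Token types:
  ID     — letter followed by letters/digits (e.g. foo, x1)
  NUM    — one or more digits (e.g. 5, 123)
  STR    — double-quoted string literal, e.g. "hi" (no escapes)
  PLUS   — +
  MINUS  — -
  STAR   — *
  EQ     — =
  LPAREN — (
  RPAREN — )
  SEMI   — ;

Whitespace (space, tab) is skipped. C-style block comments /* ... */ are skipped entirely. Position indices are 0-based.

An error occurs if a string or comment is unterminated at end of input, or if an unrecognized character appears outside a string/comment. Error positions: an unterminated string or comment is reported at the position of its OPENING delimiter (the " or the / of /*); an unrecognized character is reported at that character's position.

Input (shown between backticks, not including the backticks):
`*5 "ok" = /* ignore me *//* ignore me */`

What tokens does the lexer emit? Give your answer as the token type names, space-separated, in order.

pos=0: emit STAR '*'
pos=1: emit NUM '5' (now at pos=2)
pos=3: enter STRING mode
pos=3: emit STR "ok" (now at pos=7)
pos=8: emit EQ '='
pos=10: enter COMMENT mode (saw '/*')
exit COMMENT mode (now at pos=25)
pos=25: enter COMMENT mode (saw '/*')
exit COMMENT mode (now at pos=40)
DONE. 4 tokens: [STAR, NUM, STR, EQ]

Answer: STAR NUM STR EQ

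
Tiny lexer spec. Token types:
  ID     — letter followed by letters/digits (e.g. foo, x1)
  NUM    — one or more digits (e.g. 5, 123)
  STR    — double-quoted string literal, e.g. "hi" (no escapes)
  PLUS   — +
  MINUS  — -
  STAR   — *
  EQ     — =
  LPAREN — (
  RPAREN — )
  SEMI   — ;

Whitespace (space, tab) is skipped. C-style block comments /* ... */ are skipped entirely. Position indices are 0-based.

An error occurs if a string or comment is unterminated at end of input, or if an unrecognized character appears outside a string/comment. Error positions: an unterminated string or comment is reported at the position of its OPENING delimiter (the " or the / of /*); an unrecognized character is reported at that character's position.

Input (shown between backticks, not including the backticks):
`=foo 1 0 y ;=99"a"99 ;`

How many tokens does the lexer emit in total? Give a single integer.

pos=0: emit EQ '='
pos=1: emit ID 'foo' (now at pos=4)
pos=5: emit NUM '1' (now at pos=6)
pos=7: emit NUM '0' (now at pos=8)
pos=9: emit ID 'y' (now at pos=10)
pos=11: emit SEMI ';'
pos=12: emit EQ '='
pos=13: emit NUM '99' (now at pos=15)
pos=15: enter STRING mode
pos=15: emit STR "a" (now at pos=18)
pos=18: emit NUM '99' (now at pos=20)
pos=21: emit SEMI ';'
DONE. 11 tokens: [EQ, ID, NUM, NUM, ID, SEMI, EQ, NUM, STR, NUM, SEMI]

Answer: 11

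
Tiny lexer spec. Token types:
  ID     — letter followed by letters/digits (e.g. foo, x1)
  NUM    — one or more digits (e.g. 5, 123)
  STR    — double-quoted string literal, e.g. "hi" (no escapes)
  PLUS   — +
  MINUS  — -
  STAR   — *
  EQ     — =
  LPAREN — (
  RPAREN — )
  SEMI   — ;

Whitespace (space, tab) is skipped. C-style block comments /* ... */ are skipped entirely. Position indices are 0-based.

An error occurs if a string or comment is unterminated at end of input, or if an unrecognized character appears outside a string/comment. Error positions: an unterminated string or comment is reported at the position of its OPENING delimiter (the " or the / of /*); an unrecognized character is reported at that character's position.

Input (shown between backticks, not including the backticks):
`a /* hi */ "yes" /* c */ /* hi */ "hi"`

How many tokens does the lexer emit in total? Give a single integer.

Answer: 3

Derivation:
pos=0: emit ID 'a' (now at pos=1)
pos=2: enter COMMENT mode (saw '/*')
exit COMMENT mode (now at pos=10)
pos=11: enter STRING mode
pos=11: emit STR "yes" (now at pos=16)
pos=17: enter COMMENT mode (saw '/*')
exit COMMENT mode (now at pos=24)
pos=25: enter COMMENT mode (saw '/*')
exit COMMENT mode (now at pos=33)
pos=34: enter STRING mode
pos=34: emit STR "hi" (now at pos=38)
DONE. 3 tokens: [ID, STR, STR]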